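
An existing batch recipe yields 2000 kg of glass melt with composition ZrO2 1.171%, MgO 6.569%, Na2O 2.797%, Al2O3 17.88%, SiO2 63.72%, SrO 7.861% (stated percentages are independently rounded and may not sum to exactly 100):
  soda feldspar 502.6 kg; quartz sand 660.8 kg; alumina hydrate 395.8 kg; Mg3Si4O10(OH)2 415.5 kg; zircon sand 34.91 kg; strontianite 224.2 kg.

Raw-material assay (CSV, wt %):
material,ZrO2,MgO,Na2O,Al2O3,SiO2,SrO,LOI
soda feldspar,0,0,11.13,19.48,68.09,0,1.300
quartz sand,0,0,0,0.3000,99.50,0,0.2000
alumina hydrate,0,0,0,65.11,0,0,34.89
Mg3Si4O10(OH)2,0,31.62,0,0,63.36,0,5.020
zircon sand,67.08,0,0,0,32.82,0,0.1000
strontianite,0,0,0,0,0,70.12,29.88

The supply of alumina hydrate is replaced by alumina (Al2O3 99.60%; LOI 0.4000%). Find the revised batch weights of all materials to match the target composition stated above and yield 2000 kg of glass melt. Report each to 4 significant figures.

The intermediate values are printed (rounded to 4 significant digits) within the worked lines — exact precision is maintained at each step; every reported value carries a single rounding; the derived quantities are re-derived from the weighed amounts on 2000 kg of glass in exact precision (ignition loss, the totals, six oxide percentages, net glass mass, yield), exactly as printed in the problem or answer text.
Oxide mass targets, per 2000 kg glass melt:
  ZrO2: 1.171% × 2000 = 23.42 kg
  MgO: 6.569% × 2000 = 131.4 kg
  Na2O: 2.797% × 2000 = 55.94 kg
  Al2O3: 17.88% × 2000 = 357.6 kg
  SiO2: 63.72% × 2000 = 1274 kg
  SrO: 7.861% × 2000 = 157.2 kg
A balance pass over the oxides, on the weights just shown, against the basis in use (oxide sums agree with the targets up to rounding of the answer):
  ZrO2: 34.91·0.6708 = 23.42 kg (target 23.42 kg)
  MgO: 415.5·0.3162 = 131.4 kg (target 131.4 kg)
  Na2O: 502.6·0.1113 = 55.94 kg (target 55.94 kg)
  Al2O3: 502.6·0.1948 + 660.8·0.003000 + 258.7·0.9960 = 357.6 kg (target 357.6 kg)
  SiO2: 502.6·0.6809 + 660.8·0.9950 + 415.5·0.6336 + 34.91·0.3282 = 1274 kg (target 1274 kg)
  SrO: 224.2·0.7012 = 157.2 kg (target 157.2 kg)
Mass balance on the glass: Σ batch − LOI loss = 2000 kg (oxide target masses add up to 2000 kg; basis as stated: 2000 kg — rounding explains the deltas).
Summing the batch: Σ batch = 2097 kg; LOI loss = Σ batch·LOI = 96.77 kg; yield: glass divided by total = 95.38%.

Revised batch per 2000 kg glass melt:
  soda feldspar: 502.6 kg
  quartz sand: 660.8 kg
  alumina: 258.7 kg
  Mg3Si4O10(OH)2: 415.5 kg
  zircon sand: 34.91 kg
  strontianite: 224.2 kg
Total batch = 2097 kg; LOI loss = 96.77 kg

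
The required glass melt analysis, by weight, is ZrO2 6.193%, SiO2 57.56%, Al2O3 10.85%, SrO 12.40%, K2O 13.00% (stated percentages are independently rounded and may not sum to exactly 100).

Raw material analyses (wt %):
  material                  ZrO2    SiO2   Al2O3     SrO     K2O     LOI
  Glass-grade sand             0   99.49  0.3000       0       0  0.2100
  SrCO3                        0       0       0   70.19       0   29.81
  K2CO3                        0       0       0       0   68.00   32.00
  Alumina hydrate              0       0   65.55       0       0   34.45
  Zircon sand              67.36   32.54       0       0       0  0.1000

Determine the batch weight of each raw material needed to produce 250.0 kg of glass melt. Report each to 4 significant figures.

Each numeric step keeps full float precision from start to finish — intermediates appear, rounded to 4 significant figures, in the working. Every reported result is rounded once only. The derived quantities, which include ignition loss, the five compositions, totals, the yield, glass mass, are rebuilt in exact precision, as set out in either problem or answer, from the weighed amounts per 250.0 kg of glass.
Per-oxide target masses for 250.0 kg glass melt:
  ZrO2: 6.193% × 250.0 = 15.48 kg
  SiO2: 57.56% × 250.0 = 143.9 kg
  Al2O3: 10.85% × 250.0 = 27.12 kg
  SrO: 12.40% × 250.0 = 31.00 kg
  K2O: 13.00% × 250.0 = 32.50 kg
Per-oxide balance check on the weights just shown, against the basis in use (delivered sums recover each target exact up to rounding of places):
  ZrO2: 22.98·0.6736 = 15.48 kg (target 15.48 kg)
  SiO2: 137.1·0.9949 + 22.98·0.3254 = 143.9 kg (target 143.9 kg)
  Al2O3: 137.1·0.003000 + 40.75·0.6555 = 27.12 kg (target 27.12 kg)
  SrO: 44.17·0.7019 = 31.00 kg (target 31.00 kg)
  K2O: 47.79·0.6800 = 32.50 kg (target 32.50 kg)
Glass-mass bookkeeping: total batch − LOI = 250.0 kg (the targets, summed, come to 250.0 kg; against the stated basis, 250.0 kg — differing by rounding only).
Batch total: Σ batch = 292.8 kg; ignition loss, Σ(batch × LOI) = 42.81 kg; yield = glass ÷ total batch = 85.38%.

Batch per 250.0 kg glass melt:
  Glass-grade sand: 137.1 kg
  SrCO3: 44.17 kg
  K2CO3: 47.79 kg
  Alumina hydrate: 40.75 kg
  Zircon sand: 22.98 kg
Total batch = 292.8 kg; LOI loss = 42.81 kg; yield = 85.38%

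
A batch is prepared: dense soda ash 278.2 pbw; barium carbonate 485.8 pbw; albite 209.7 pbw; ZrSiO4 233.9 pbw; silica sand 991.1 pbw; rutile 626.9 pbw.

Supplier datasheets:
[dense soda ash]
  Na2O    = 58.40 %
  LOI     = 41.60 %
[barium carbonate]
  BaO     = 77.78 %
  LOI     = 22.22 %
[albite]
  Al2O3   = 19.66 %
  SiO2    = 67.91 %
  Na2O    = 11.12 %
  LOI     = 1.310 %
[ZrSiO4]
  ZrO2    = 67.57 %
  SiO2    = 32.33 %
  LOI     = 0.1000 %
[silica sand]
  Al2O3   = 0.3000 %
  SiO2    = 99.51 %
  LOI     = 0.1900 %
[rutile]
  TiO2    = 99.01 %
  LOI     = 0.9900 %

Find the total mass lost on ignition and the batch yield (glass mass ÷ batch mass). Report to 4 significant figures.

LOI loss = 234.7 pbw; glass = 2591 pbw; yield = 91.69%

Working values are displayed, rounded to four significant figures, at each printed step. Exact precision is kept end to end — a single rounding yields every reported result; derived quantities, which include LOI, yield, totals, net glass mass, the six compositions, are rebuilt in full float precision, as written in the problem or answer text, starting from the weights for 2591 pbw of glass.
Per-material ignition loss:
  dense soda ash: 278.2 × 0.4160 = 115.7 pbw
  barium carbonate: 485.8 × 0.2222 = 107.9 pbw
  albite: 209.7 × 0.01310 = 2.747 pbw
  ZrSiO4: 233.9 × 0.001000 = 0.2339 pbw
  silica sand: 991.1 × 0.001900 = 1.883 pbw
  rutile: 626.9 × 0.009900 = 6.206 pbw
Total LOI = 234.7 pbw
Glass = batch − LOI = 2826 − 234.7 = 2591 pbw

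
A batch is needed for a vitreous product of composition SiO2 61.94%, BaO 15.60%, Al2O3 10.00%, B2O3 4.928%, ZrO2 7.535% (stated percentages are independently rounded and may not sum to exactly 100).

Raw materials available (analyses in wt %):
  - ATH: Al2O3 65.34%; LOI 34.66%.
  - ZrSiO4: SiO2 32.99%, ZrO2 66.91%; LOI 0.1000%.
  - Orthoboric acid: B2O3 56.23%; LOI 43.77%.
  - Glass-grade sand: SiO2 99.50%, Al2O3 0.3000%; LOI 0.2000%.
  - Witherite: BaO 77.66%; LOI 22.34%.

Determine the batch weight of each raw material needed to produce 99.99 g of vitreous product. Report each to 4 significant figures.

Batch per 99.99 g vitreous product:
  ATH: 15.03 g
  ZrSiO4: 11.26 g
  Orthoboric acid: 8.763 g
  Glass-grade sand: 58.51 g
  Witherite: 20.09 g
Total batch = 113.7 g; LOI loss = 13.66 g; yield = 87.98%

All internal work maintains full precision from first step to last; values along the way are printed rounded to 4 significant figures between the steps — every reported result is rounded exactly once — derived quantities, including five oxide percentages, yield, ignition loss, the totals, net glass mass, are recomputed using the weight values per 99.99 g of glass at full precision, as they appear in question or answer.
Oxide mass targets, per 99.99 g vitreous product:
  SiO2: 61.94% × 99.99 = 61.93 g
  BaO: 15.60% × 99.99 = 15.60 g
  Al2O3: 10.00% × 99.99 = 9.999 g
  B2O3: 4.928% × 99.99 = 4.928 g
  ZrO2: 7.535% × 99.99 = 7.534 g
A balance pass over the oxides, working from each reported weight, for the quoted basis mass (delivered sums recover each target exact up to rounding of places):
  SiO2: 11.26·0.3299 + 58.51·0.9950 = 61.93 g (target 61.93 g)
  BaO: 20.09·0.7766 = 15.60 g (target 15.60 g)
  Al2O3: 15.03·0.6534 + 58.51·0.003000 = 9.996 g (target 9.999 g)
  B2O3: 8.763·0.5623 = 4.927 g (target 4.928 g)
  ZrO2: 11.26·0.6691 = 7.534 g (target 7.534 g)
Glass mass check: whole batch net of LOI = 99.99 g (the targets, summed, come to 99.99 g; basis as stated: 99.99 g — rounding explains the deltas).
Total batch = Σ batch = 113.7 g; loss to ignition Σ batch·LOI = 13.66 g; as yield: glass ÷ batch → 87.98%.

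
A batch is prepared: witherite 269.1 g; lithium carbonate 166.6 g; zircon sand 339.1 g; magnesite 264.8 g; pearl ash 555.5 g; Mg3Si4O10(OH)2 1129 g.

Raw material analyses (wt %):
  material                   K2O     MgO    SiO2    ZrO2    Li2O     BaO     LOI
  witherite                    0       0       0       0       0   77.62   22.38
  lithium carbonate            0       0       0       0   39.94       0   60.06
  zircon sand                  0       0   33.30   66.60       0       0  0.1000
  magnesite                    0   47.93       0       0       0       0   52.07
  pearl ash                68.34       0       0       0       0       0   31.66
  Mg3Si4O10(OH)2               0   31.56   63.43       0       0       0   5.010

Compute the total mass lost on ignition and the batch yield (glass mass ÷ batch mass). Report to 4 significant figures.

Mid-chain values are shown (rounded to four significant digits) as written — each numeric step carries exact precision through every step; every reported figure is rounded a single time — the derived quantities, including yield, six oxide percentages, ignition loss, net glass mass, totals, are carried from the batch weights on 2193 g of glass at full precision as quoted within problem or answer.
Each material's LOI contribution:
  witherite: 269.1 × 0.2238 = 60.22 g
  lithium carbonate: 166.6 × 0.6006 = 100.1 g
  zircon sand: 339.1 × 0.001000 = 0.3391 g
  magnesite: 264.8 × 0.5207 = 137.9 g
  pearl ash: 555.5 × 0.3166 = 175.9 g
  Mg3Si4O10(OH)2: 1129 × 0.05010 = 56.56 g
Total LOI = 530.9 g
Glass = batch − LOI = 2724 − 530.9 = 2193 g

LOI loss = 530.9 g; glass = 2193 g; yield = 80.51%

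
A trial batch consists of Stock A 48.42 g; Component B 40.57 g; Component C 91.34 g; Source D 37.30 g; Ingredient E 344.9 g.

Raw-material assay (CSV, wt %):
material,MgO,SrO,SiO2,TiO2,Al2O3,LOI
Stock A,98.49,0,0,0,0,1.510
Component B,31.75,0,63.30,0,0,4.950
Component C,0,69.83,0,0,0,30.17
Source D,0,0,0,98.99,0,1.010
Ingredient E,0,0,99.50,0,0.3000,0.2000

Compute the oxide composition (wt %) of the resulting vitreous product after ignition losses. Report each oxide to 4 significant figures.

Glass mass = 531.2 g (batch 562.5 − LOI 31.36).
Composition: MgO 11.40%, SrO 12.01%, SiO2 69.44%, TiO2 6.951%, Al2O3 0.1948%

Mid-chain values are displayed rounded to 4 significant figures between the steps; all internal work maintains exact precision through the solve. Each reported number is rounded exactly once; all derived quantities are computed in exact precision (totals, ignition loss, the yield, net glass mass, five oxide percentages) from the weighed amounts on 531.2 g of glass, as set out in the problem or answer text.
Oxide-by-oxide delivered mass:
  MgO: 48.42·0.9849 + 40.57·0.3175 = 60.57 g
  SrO: 91.34·0.6983 = 63.78 g
  SiO2: 40.57·0.6330 + 344.9·0.9950 = 368.9 g
  TiO2: 37.30·0.9899 = 36.92 g
  Al2O3: 344.9·0.003000 = 1.035 g
LOI: 48.42·0.01510 + 40.57·0.04950 + 91.34·0.3017 + 37.30·0.01010 + 344.9·0.002000 = 31.36 g
The glass mass, total less LOI, = 562.5 − 31.36 = 531.2 g (equal to the oxide-mass sum)
each oxide over glass, ×100, is wt %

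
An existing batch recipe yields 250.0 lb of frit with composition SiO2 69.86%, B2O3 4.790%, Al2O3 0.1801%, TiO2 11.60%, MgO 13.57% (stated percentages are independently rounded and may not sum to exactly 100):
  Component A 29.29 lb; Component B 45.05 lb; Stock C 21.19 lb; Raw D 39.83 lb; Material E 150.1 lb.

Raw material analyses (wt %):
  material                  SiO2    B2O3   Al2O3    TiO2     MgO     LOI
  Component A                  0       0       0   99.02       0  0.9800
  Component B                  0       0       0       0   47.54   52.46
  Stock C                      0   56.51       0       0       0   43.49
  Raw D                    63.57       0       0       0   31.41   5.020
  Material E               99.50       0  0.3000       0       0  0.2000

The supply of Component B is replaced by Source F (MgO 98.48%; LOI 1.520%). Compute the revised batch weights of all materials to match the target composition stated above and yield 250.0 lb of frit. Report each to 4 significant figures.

Working values appear with 4-significant-digit rounding when written out — the whole derivation carries full precision through every step — every reported result receives exactly one rounding. Derived quantities are recomputed from the batch weights at 250.0 lb of glass at full precision (yield, the totals, five oxide percentages, net glass mass, LOI), exactly as printed in the problem or the answer.
Oxide mass targets, per 250.0 lb frit:
  SiO2: 69.86% × 250.0 = 174.6 lb
  B2O3: 4.790% × 250.0 = 11.98 lb
  Al2O3: 0.1801% × 250.0 = 0.4502 lb
  TiO2: 11.60% × 250.0 = 29.00 lb
  MgO: 13.57% × 250.0 = 33.92 lb
Oxide-by-oxide audit using the reported weights, at the basis given (sums match the target masses exact up to rounding of places):
  SiO2: 39.83·0.6357 + 150.1·0.9950 = 174.7 lb (target 174.6 lb)
  B2O3: 21.19·0.5651 = 11.97 lb (target 11.98 lb)
  Al2O3: 150.1·0.003000 = 0.4503 lb (target 0.4502 lb)
  TiO2: 29.29·0.9902 = 29.00 lb (target 29.00 lb)
  MgO: 21.75·0.9848 + 39.83·0.3141 = 33.93 lb (target 33.92 lb)
Auditing the glass mass value: net batch after ignition = 250.0 lb (summing oxide targets gives 250.0 lb; stated basis 250.0 lb — deltas are rounding alone).
Total batch = Σ batch = 262.2 lb; LOI loss = Σ batch·LOI = 12.13 lb; glass ÷ batch gives a yield of 95.37%.

Revised batch per 250.0 lb frit:
  Component A: 29.29 lb
  Source F: 21.75 lb
  Stock C: 21.19 lb
  Raw D: 39.83 lb
  Material E: 150.1 lb
Total batch = 262.2 lb; LOI loss = 12.13 lb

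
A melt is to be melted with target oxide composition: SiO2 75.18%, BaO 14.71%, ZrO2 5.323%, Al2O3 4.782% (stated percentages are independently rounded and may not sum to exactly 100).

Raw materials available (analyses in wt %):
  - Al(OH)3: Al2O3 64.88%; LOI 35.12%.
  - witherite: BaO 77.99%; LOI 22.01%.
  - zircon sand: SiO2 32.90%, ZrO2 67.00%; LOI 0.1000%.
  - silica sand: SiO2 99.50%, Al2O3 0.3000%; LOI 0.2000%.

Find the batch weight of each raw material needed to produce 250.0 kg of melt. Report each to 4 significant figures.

Every computation maintains exact precision at each step — values along the way are displayed (rounded to 4 significant figures) alongside each step. Every reported value is rounded just once. All derived quantities are rebuilt using the weight values for 250.0 kg of glass at full float precision (net glass mass, LOI, the yield, totals, four oxide percentages) as written in either problem or answer.
Per-oxide target masses for 250.0 kg melt:
  SiO2: 75.18% × 250.0 = 188.0 kg
  BaO: 14.71% × 250.0 = 36.78 kg
  ZrO2: 5.323% × 250.0 = 13.31 kg
  Al2O3: 4.782% × 250.0 = 11.96 kg
Balance tally, oxide-wise, given the weights on record, per the basis as stated (each sum matches its target mass given rounding of the digits):
  SiO2: 19.86·0.3290 + 182.3·0.9950 = 187.9 kg (target 188.0 kg)
  BaO: 47.15·0.7799 = 36.77 kg (target 36.78 kg)
  ZrO2: 19.86·0.6700 = 13.31 kg (target 13.31 kg)
  Al2O3: 17.58·0.6488 + 182.3·0.003000 = 11.95 kg (target 11.96 kg)
Glass-mass closure: total batch − LOI = 250.0 kg (targets for the oxides total 250.0 kg; the stated basis being 250.0 kg — differing by rounding only).
Adding the batch up: Σ batch = 266.9 kg; Σ batch·LOI gives LOI loss = 16.94 kg; glass ÷ batch gives a yield of 93.65%.

Batch per 250.0 kg melt:
  Al(OH)3: 17.58 kg
  witherite: 47.15 kg
  zircon sand: 19.86 kg
  silica sand: 182.3 kg
Total batch = 266.9 kg; LOI loss = 16.94 kg; yield = 93.65%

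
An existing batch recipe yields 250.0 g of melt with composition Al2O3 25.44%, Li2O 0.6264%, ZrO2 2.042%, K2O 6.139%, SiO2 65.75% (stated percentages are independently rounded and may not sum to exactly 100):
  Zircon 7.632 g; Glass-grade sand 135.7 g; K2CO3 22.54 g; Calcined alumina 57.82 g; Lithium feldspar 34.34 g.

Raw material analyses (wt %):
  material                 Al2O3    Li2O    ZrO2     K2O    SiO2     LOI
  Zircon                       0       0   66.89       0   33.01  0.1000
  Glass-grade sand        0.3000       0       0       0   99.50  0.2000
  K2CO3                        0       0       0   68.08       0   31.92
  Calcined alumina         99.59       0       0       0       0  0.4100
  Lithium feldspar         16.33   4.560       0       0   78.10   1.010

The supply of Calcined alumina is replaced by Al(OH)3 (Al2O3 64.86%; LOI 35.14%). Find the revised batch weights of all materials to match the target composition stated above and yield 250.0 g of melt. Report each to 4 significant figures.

In-progress results are printed (rounded to 4 significant figures) as written. Full precision is kept through every step — each reported figure is rounded exactly once. All derived quantities (LOI, yield, the totals, glass mass, the five compositions) are rebuilt at full float precision using the weight values on 250.0 g of glass, exactly as printed in question or answer.
The oxide mass targets at 250.0 g melt:
  Al2O3: 25.44% × 250.0 = 63.60 g
  Li2O: 0.6264% × 250.0 = 1.566 g
  ZrO2: 2.042% × 250.0 = 5.105 g
  K2O: 6.139% × 250.0 = 15.35 g
  SiO2: 65.75% × 250.0 = 164.4 g
Sums-versus-targets review with the batch weights as given, per the basis as stated (oxide sums agree with the targets modulo rounding of the values):
  Al2O3: 135.7·0.003000 + 88.78·0.6486 + 34.34·0.1633 = 63.60 g (target 63.60 g)
  Li2O: 34.34·0.04560 = 1.566 g (target 1.566 g)
  ZrO2: 7.632·0.6689 = 5.105 g (target 5.105 g)
  K2O: 22.54·0.6808 = 15.35 g (target 15.35 g)
  SiO2: 7.632·0.3301 + 135.7·0.9950 + 34.34·0.7810 = 164.4 g (target 164.4 g)
Consistency of the glass mass: batch total minus LOI = 250.0 g (oxide target masses add up to 250.0 g; the stated basis being 250.0 g — rounding explains the deltas).
Summing the batch: Σ batch = 289.0 g; the LOI term Σ batch·LOI equals 39.02 g; the yield ratio, glass ÷ batch: 86.50%.

Revised batch per 250.0 g melt:
  Zircon: 7.632 g
  Glass-grade sand: 135.7 g
  K2CO3: 22.54 g
  Al(OH)3: 88.78 g
  Lithium feldspar: 34.34 g
Total batch = 289.0 g; LOI loss = 39.02 g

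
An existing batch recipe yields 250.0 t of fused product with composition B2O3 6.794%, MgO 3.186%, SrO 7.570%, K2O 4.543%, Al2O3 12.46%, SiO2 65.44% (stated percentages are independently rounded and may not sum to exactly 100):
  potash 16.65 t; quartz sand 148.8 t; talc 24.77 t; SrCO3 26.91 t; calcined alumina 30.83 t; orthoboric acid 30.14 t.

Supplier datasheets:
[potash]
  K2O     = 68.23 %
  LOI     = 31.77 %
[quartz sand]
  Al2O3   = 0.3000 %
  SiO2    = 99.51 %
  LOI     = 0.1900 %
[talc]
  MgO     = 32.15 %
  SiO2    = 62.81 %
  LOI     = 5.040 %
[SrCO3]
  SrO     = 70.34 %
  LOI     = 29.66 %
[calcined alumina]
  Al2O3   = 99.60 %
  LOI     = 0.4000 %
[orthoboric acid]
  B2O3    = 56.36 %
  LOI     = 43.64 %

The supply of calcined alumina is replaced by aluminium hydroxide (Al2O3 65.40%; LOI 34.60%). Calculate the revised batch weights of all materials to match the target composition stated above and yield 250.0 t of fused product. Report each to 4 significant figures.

Intermediates are shown (rounded to 4 significant digits) between the steps. All internal work keeps full precision from start to finish. Each reported result takes just one rounding — derived quantities, which include ignition loss, net glass mass, the six compositions, yield, totals, are rebuilt at full float precision, as given in either problem or answer, from the batch weights for 250.0 t of glass.
Per-oxide target masses for 250.0 t fused product:
  B2O3: 6.794% × 250.0 = 16.98 t
  MgO: 3.186% × 250.0 = 7.965 t
  SrO: 7.570% × 250.0 = 18.92 t
  K2O: 4.543% × 250.0 = 11.36 t
  Al2O3: 12.46% × 250.0 = 31.15 t
  SiO2: 65.44% × 250.0 = 163.6 t
Verifying the oxide balance with the batch weights as given, on the stated basis (sum by sum, the targets are met up to rounding of the answer):
  B2O3: 30.14·0.5636 = 16.99 t (target 16.98 t)
  MgO: 24.77·0.3215 = 7.964 t (target 7.965 t)
  SrO: 26.91·0.7034 = 18.93 t (target 18.92 t)
  K2O: 16.65·0.6823 = 11.36 t (target 11.36 t)
  Al2O3: 148.8·0.003000 + 46.95·0.6540 = 31.15 t (target 31.15 t)
  SiO2: 148.8·0.9951 + 24.77·0.6281 = 163.6 t (target 163.6 t)
The glass-mass cross-check: net batch after ignition = 250.0 t (targets for the oxides total 250.0 t; basis as stated: 250.0 t — differing by rounding only).
Batch total: Σ batch = 294.2 t; ignition loss, Σ(batch × LOI) = 44.20 t; as yield: glass ÷ batch → 84.98%.

Revised batch per 250.0 t fused product:
  potash: 16.65 t
  quartz sand: 148.8 t
  talc: 24.77 t
  SrCO3: 26.91 t
  aluminium hydroxide: 46.95 t
  orthoboric acid: 30.14 t
Total batch = 294.2 t; LOI loss = 44.20 t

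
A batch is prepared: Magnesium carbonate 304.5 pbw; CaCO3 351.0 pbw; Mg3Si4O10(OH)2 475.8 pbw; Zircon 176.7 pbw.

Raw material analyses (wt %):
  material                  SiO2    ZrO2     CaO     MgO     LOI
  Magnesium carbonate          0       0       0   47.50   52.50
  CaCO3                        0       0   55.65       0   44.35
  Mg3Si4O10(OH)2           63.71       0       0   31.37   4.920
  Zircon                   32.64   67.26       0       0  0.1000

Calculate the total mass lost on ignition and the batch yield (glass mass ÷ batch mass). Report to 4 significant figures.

LOI loss = 339.1 pbw; glass = 968.9 pbw; yield = 74.07%

The whole derivation holds exact precision in every operation — values along the way are displayed, with 4-significant-figure rounding, at each printed step. Every reported value receives exactly one rounding. All derived quantities (ignition loss, totals, the yield, net glass mass, the four compositions) are computed at full precision from the batch weights per 968.9 pbw of glass, as written in either problem or answer.
Ignition loss by material:
  Magnesium carbonate: 304.5 × 0.5250 = 159.9 pbw
  CaCO3: 351.0 × 0.4435 = 155.7 pbw
  Mg3Si4O10(OH)2: 475.8 × 0.04920 = 23.41 pbw
  Zircon: 176.7 × 0.001000 = 0.1767 pbw
Total LOI = 339.1 pbw
Glass = batch − LOI = 1308 − 339.1 = 968.9 pbw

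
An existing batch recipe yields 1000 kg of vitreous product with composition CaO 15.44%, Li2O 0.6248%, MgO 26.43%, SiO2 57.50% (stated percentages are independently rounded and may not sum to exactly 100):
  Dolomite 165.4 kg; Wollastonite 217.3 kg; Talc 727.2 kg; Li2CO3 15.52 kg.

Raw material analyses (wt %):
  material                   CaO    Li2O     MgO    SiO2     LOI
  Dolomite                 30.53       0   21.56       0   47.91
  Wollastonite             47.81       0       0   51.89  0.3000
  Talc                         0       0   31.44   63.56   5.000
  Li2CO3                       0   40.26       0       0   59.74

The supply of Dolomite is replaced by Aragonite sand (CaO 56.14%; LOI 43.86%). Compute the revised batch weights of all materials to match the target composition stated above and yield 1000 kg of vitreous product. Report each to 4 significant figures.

Revised batch per 1000 kg vitreous product:
  Aragonite sand: 208.3 kg
  Wollastonite: 78.40 kg
  Talc: 840.6 kg
  Li2CO3: 15.52 kg
Total batch = 1143 kg; LOI loss = 142.9 kg

All arithmetic maintains full precision from start to finish; mid-chain values appear rounded off to 4 significant figures in the working; exactly one rounding is applied to every reported value. All derived quantities are computed in full precision (the yield, ignition loss, totals, glass mass, the four compositions) from the weighed amounts per 1000 kg of glass, exactly as printed in the problem or the answer.
Per-oxide target masses for 1000 kg vitreous product:
  CaO: 15.44% × 1000 = 154.4 kg
  Li2O: 0.6248% × 1000 = 6.248 kg
  MgO: 26.43% × 1000 = 264.3 kg
  SiO2: 57.50% × 1000 = 575.0 kg
Oxide-by-oxide audit using the reported weights, per the basis as stated (sum by sum, the targets are met once rounding is allowed for):
  CaO: 208.3·0.5614 + 78.40·0.4781 = 154.4 kg (target 154.4 kg)
  Li2O: 15.52·0.4026 = 6.248 kg (target 6.248 kg)
  MgO: 840.6·0.3144 = 264.3 kg (target 264.3 kg)
  SiO2: 78.40·0.5189 + 840.6·0.6356 = 575.0 kg (target 575.0 kg)
Consistency of the glass mass: batch total minus LOI = 999.9 kg (oxide target masses add up to 999.9 kg; versus the stated basis of 1000 kg — differing by rounding only).
Total batch = Σ batch = 1143 kg; the LOI term Σ batch·LOI equals 142.9 kg; the yield ratio, glass ÷ batch: 87.50%.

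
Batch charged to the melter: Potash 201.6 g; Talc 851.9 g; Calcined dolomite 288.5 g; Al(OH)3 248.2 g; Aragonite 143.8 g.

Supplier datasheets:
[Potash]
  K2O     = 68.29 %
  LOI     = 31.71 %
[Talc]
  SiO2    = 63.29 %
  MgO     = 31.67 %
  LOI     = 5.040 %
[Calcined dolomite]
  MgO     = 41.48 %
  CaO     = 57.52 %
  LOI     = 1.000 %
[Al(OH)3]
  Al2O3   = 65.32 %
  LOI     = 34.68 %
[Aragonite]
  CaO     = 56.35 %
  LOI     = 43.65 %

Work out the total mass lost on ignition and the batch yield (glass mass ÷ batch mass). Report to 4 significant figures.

LOI loss = 258.6 g; glass = 1475 g; yield = 85.09%

All arithmetic carries exact precision all the way through — in-progress results are displayed, rounded to 4 significant figures, in the printout; every reported result is rounded a single time — derived quantities (the totals, the yield, the five compositions, glass mass, ignition loss) are rebuilt from the weighed amounts for 1475 g of glass at full float precision, exactly as shown in the problem or the answer.
Material-by-material LOI:
  Potash: 201.6 × 0.3171 = 63.93 g
  Talc: 851.9 × 0.05040 = 42.94 g
  Calcined dolomite: 288.5 × 0.01000 = 2.885 g
  Al(OH)3: 248.2 × 0.3468 = 86.08 g
  Aragonite: 143.8 × 0.4365 = 62.77 g
Total LOI = 258.6 g
Glass = batch − LOI = 1734 − 258.6 = 1475 g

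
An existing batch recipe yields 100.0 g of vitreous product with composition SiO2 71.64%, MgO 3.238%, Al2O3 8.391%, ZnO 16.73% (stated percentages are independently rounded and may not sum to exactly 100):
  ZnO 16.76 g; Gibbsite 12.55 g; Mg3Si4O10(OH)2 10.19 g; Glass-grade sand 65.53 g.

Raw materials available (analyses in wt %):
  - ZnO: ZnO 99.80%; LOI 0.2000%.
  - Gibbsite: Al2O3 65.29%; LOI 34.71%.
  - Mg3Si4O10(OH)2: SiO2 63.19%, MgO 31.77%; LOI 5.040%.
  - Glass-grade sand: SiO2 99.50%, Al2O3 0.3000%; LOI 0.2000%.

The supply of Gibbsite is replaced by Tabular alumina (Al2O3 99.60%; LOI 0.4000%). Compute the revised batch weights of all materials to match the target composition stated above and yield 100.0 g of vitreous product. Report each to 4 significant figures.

Full precision is kept end to end. Intermediates are printed rounded to four significant figures in the printout — every reported value takes exactly one rounding. The derived quantities are carried at full precision (the yield, the four compositions, glass mass, LOI, the totals) from the weighed amounts at 100.0 g of glass, as they appear in the problem or the answer.
The oxide mass targets at 100.0 g vitreous product:
  SiO2: 71.64% × 100.0 = 71.64 g
  MgO: 3.238% × 100.0 = 3.238 g
  Al2O3: 8.391% × 100.0 = 8.391 g
  ZnO: 16.73% × 100.0 = 16.73 g
Per-oxide balance check given the weights on record, for the quoted basis mass (delivered sums recover each target once rounding is allowed for):
  SiO2: 10.19·0.6319 + 65.53·0.9950 = 71.64 g (target 71.64 g)
  MgO: 10.19·0.3177 = 3.237 g (target 3.238 g)
  Al2O3: 8.227·0.9960 + 65.53·0.003000 = 8.391 g (target 8.391 g)
  ZnO: 16.76·0.9980 = 16.73 g (target 16.73 g)
Consistency of the glass mass: the batch minus its LOI: 100.0 g (summing oxide targets gives 100.0 g; against the stated basis, 100.0 g — a pure rounding effect).
Total batch = Σ batch = 100.7 g; LOI removed, Σ of batch·LOI: 0.7111 g; yield = glass ÷ total batch = 99.29%.

Revised batch per 100.0 g vitreous product:
  ZnO: 16.76 g
  Tabular alumina: 8.227 g
  Mg3Si4O10(OH)2: 10.19 g
  Glass-grade sand: 65.53 g
Total batch = 100.7 g; LOI loss = 0.7111 g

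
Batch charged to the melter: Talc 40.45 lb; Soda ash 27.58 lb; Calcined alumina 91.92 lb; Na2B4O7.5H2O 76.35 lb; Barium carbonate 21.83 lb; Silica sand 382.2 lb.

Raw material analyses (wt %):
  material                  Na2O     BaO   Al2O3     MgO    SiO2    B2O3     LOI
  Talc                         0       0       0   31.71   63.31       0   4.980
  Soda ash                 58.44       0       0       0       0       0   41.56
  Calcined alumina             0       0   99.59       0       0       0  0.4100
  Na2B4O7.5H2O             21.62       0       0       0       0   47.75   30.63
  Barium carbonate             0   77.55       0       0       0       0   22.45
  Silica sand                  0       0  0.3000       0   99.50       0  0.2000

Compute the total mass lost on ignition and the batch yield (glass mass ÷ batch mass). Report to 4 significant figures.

Intermediates are displayed, rounded to 4 significant figures, at each printed step; all arithmetic maintains full float precision in every operation — each reported number sees exactly one rounding. All derived quantities, including yield, the totals, six oxide percentages, ignition loss, glass mass, are computed starting from the weights per 597.4 lb of glass in full float precision, as they appear in the problem or answer text.
Ignition loss by material:
  Talc: 40.45 × 0.04980 = 2.014 lb
  Soda ash: 27.58 × 0.4156 = 11.46 lb
  Calcined alumina: 91.92 × 0.004100 = 0.3769 lb
  Na2B4O7.5H2O: 76.35 × 0.3063 = 23.39 lb
  Barium carbonate: 21.83 × 0.2245 = 4.901 lb
  Silica sand: 382.2 × 0.002000 = 0.7644 lb
Total LOI = 42.90 lb
Glass = batch − LOI = 640.3 − 42.90 = 597.4 lb

LOI loss = 42.90 lb; glass = 597.4 lb; yield = 93.30%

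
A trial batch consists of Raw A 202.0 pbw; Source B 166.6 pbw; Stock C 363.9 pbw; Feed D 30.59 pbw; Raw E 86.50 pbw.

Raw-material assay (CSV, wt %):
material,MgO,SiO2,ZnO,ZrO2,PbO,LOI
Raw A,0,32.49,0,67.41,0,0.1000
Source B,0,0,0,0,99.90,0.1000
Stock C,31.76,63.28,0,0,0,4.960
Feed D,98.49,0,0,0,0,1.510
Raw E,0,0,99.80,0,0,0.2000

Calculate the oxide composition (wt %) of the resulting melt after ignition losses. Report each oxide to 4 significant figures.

The working math runs at exact precision end to end — intermediates appear (rounded to four significant figures) in the working. Every reported value takes just one rounding. All derived quantities, including the five compositions, net glass mass, the yield, LOI, the totals, are computed from the weighed amounts for 830.5 pbw of glass at exact precision, as set out in problem or answer.
Mass of each oxide from the mix:
  MgO: 363.9·0.3176 + 30.59·0.9849 = 145.7 pbw
  SiO2: 202.0·0.3249 + 363.9·0.6328 = 295.9 pbw
  ZnO: 86.50·0.9980 = 86.33 pbw
  ZrO2: 202.0·0.6741 = 136.2 pbw
  PbO: 166.6·0.9990 = 166.4 pbw
LOI: 202.0·0.001000 + 166.6·0.001000 + 363.9·0.04960 + 30.59·0.01510 + 86.50·0.002000 = 19.05 pbw
Glass = total batch minus LOI = 849.6 − 19.05 = 830.5 pbw (matching Σ of the oxides)
each wt % is 100 × oxide ÷ glass

Glass mass = 830.5 pbw (batch 849.6 − LOI 19.05).
Composition: MgO 17.54%, SiO2 35.63%, ZnO 10.39%, ZrO2 16.40%, PbO 20.04%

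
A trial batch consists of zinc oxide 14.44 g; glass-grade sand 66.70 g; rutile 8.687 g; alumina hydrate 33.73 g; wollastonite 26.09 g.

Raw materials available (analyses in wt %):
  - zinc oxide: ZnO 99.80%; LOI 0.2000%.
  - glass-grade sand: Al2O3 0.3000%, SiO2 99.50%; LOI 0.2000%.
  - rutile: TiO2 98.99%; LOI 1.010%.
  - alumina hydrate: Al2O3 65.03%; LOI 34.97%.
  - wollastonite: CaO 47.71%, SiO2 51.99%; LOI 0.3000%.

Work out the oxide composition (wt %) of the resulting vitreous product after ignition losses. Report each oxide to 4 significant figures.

The whole derivation keeps full float precision all the way through. Intermediates are printed (rounded to four significant digits) at each printed step — each reported figure receives exactly one rounding. The derived quantities, including net glass mass, the five compositions, yield, LOI, the totals, are computed from the batch weights at 137.5 g of glass in full float precision, as set out in question or answer.
Oxide masses out of the charge:
  Al2O3: 66.70·0.003000 + 33.73·0.6503 = 22.13 g
  CaO: 26.09·0.4771 = 12.45 g
  ZnO: 14.44·0.9980 = 14.41 g
  TiO2: 8.687·0.9899 = 8.599 g
  SiO2: 66.70·0.9950 + 26.09·0.5199 = 79.93 g
LOI: 14.44·0.002000 + 66.70·0.002000 + 8.687·0.01010 + 33.73·0.3497 + 26.09·0.003000 = 12.12 g
Net of LOI, the glass mass = 149.6 − 12.12 = 137.5 g (= the summed oxide contributions)
each oxide over glass, ×100, is wt %

Glass mass = 137.5 g (batch 149.6 − LOI 12.12).
Composition: Al2O3 16.10%, CaO 9.051%, ZnO 10.48%, TiO2 6.253%, SiO2 58.12%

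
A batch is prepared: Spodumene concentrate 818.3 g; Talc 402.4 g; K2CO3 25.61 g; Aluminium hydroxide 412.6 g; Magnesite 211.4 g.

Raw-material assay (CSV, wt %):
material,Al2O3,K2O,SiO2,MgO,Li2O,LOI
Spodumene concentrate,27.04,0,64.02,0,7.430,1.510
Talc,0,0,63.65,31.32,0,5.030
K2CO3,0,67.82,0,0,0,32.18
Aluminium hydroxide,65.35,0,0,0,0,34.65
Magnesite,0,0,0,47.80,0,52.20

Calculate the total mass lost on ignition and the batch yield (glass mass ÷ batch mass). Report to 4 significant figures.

LOI loss = 294.2 g; glass = 1576 g; yield = 84.27%

Working values are shown, with 4-significant-figure rounding, on the page — the whole derivation runs at full precision at each step — a single rounding yields each reported figure. The derived quantities, including yield, net glass mass, ignition loss, five oxide percentages, totals, are computed starting from the weights at 1576 g of glass in exact precision precisely as stated by problem or answer.
Ignition loss by material:
  Spodumene concentrate: 818.3 × 0.01510 = 12.36 g
  Talc: 402.4 × 0.05030 = 20.24 g
  K2CO3: 25.61 × 0.3218 = 8.241 g
  Aluminium hydroxide: 412.6 × 0.3465 = 143.0 g
  Magnesite: 211.4 × 0.5220 = 110.4 g
Total LOI = 294.2 g
Glass = batch − LOI = 1870 − 294.2 = 1576 g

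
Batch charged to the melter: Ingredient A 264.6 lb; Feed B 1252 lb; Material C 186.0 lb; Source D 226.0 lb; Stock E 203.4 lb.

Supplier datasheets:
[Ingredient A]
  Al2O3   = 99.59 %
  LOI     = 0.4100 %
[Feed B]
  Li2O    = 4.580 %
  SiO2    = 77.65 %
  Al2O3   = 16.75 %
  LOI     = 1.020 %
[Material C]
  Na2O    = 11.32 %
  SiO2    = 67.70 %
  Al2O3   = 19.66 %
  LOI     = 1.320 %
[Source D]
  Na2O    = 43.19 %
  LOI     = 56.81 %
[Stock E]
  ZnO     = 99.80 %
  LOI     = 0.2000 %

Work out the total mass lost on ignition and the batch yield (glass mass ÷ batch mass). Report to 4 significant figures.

LOI loss = 145.1 lb; glass = 1987 lb; yield = 93.19%

Rounding to 4 significant figures extends to each in-between result as printed. The whole derivation holds full float precision at every stage. Every reported result includes exactly one rounding — all derived quantities, which include ignition loss, the yield, net glass mass, the totals, the five compositions, are carried in full float precision, as given in the question or the answer, from the batch weights on 1987 lb of glass.
LOI of each material in turn:
  Ingredient A: 264.6 × 0.004100 = 1.085 lb
  Feed B: 1252 × 0.01020 = 12.77 lb
  Material C: 186.0 × 0.01320 = 2.455 lb
  Source D: 226.0 × 0.5681 = 128.4 lb
  Stock E: 203.4 × 0.002000 = 0.4068 lb
Total LOI = 145.1 lb
Glass = batch − LOI = 2132 − 145.1 = 1987 lb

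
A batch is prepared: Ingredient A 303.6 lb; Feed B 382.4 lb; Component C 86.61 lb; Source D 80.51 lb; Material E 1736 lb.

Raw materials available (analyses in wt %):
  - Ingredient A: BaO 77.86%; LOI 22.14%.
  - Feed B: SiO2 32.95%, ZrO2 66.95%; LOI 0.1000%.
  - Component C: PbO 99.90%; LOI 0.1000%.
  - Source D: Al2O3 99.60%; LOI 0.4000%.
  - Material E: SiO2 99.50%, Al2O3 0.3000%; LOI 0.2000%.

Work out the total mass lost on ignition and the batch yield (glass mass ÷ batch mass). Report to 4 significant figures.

LOI loss = 71.48 lb; glass = 2518 lb; yield = 97.24%

Values along the way are displayed, with 4-significant-digit rounding, at each printed step; full precision is carried end to end — each reported value is rounded once only. The derived quantities are rebuilt in full float precision (five oxide percentages, LOI, the totals, the yield, glass mass) using the weight values at 2518 lb of glass, precisely as stated by problem or answer.
Ignition loss by material:
  Ingredient A: 303.6 × 0.2214 = 67.22 lb
  Feed B: 382.4 × 0.001000 = 0.3824 lb
  Component C: 86.61 × 0.001000 = 0.08661 lb
  Source D: 80.51 × 0.004000 = 0.3220 lb
  Material E: 1736 × 0.002000 = 3.472 lb
Total LOI = 71.48 lb
Glass = batch − LOI = 2589 − 71.48 = 2518 lb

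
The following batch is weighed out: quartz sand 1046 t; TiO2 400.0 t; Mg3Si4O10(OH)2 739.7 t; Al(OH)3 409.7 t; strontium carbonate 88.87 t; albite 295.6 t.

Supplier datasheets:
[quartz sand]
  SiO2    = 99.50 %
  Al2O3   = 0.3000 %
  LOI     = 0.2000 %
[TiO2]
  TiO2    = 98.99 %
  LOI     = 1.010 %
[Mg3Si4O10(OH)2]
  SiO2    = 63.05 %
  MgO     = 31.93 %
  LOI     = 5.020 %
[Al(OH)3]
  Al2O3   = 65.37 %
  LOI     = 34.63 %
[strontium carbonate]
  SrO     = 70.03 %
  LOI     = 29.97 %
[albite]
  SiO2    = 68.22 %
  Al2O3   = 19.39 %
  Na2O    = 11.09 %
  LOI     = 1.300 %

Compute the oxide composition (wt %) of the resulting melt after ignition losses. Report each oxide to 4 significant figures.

Glass mass = 2764 t (batch 2980 − LOI 215.6).
Composition: SiO2 61.82%, TiO2 14.32%, Al2O3 11.88%, Na2O 1.186%, SrO 2.251%, MgO 8.544%

Working values are displayed (rounded to four significant figures) on the page — the working math keeps full precision at every stage. Every reported number is rounded exactly once — derived quantities are recomputed starting from the weights for 2764 t of glass at full precision (the yield, net glass mass, the six compositions, LOI, the totals), precisely as stated by problem or answer.
Oxide-by-oxide delivered mass:
  SiO2: 1046·0.9950 + 739.7·0.6305 + 295.6·0.6822 = 1709 t
  TiO2: 400.0·0.9899 = 396.0 t
  Al2O3: 1046·0.003000 + 409.7·0.6537 + 295.6·0.1939 = 328.3 t
  Na2O: 295.6·0.1109 = 32.78 t
  SrO: 88.87·0.7003 = 62.24 t
  MgO: 739.7·0.3193 = 236.2 t
LOI: 1046·0.002000 + 400.0·0.01010 + 739.7·0.05020 + 409.7·0.3463 + 88.87·0.2997 + 295.6·0.01300 = 215.6 t
batch − LOI leaves glass = 2980 − 215.6 = 2764 t (= Σ oxide masses)
percent by weight: oxide/glass ×100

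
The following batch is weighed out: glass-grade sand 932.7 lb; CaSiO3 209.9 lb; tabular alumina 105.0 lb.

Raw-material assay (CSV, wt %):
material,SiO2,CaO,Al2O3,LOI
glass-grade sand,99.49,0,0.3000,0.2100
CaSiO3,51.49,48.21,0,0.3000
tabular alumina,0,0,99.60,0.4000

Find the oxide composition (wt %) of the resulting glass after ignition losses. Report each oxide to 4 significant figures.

Glass mass = 1245 lb (batch 1248 − LOI 3.008).
Composition: SiO2 83.24%, CaO 8.131%, Al2O3 8.628%

The whole derivation carries full float precision all the way through. Working values are printed, rounded to four significant figures, in the working. A single rounding yields each reported value — derived quantities (three oxide percentages, the yield, net glass mass, ignition loss, totals) are re-derived from the weighed amounts at 1245 lb of glass in exact precision, exactly as printed in the problem or the answer.
Oxide masses out of the charge:
  SiO2: 932.7·0.9949 + 209.9·0.5149 = 1036 lb
  CaO: 209.9·0.4821 = 101.2 lb
  Al2O3: 932.7·0.003000 + 105.0·0.9960 = 107.4 lb
LOI: 932.7·0.002100 + 209.9·0.003000 + 105.0·0.004000 = 3.008 lb
The glass mass, total less LOI, = 1248 − 3.008 = 1245 lb (the oxide masses sum to this)
wt % = 100 × oxide mass / glass mass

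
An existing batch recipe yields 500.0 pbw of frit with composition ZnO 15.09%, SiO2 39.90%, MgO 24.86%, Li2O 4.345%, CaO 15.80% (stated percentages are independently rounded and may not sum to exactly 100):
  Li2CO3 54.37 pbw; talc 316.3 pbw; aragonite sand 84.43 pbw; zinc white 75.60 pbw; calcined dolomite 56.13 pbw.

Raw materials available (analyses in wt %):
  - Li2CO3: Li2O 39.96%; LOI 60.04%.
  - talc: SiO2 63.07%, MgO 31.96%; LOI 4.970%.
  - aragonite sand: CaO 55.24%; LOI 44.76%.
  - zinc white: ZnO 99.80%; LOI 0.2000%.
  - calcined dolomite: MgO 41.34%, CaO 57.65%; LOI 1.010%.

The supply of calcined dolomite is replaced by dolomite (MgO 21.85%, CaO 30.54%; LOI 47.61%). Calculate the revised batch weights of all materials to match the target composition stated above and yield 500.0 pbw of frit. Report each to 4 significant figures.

Revised batch per 500.0 pbw frit:
  Li2CO3: 54.37 pbw
  talc: 316.3 pbw
  aragonite sand: 84.30 pbw
  zinc white: 75.60 pbw
  dolomite: 106.2 pbw
Total batch = 636.8 pbw; LOI loss = 136.8 pbw

The intermediate values are printed, rounded to four significant digits, as written — each numeric step holds full float precision in every operation. Each reported value undergoes a single rounding. The derived quantities (glass mass, ignition loss, the five compositions, totals, the yield) are recomputed in full precision from the weighed amounts per 500.0 pbw of glass, exactly as printed in problem or answer.
Target masses of each oxide per 500.0 pbw frit:
  ZnO: 15.09% × 500.0 = 75.45 pbw
  SiO2: 39.90% × 500.0 = 199.5 pbw
  MgO: 24.86% × 500.0 = 124.3 pbw
  Li2O: 4.345% × 500.0 = 21.72 pbw
  CaO: 15.80% × 500.0 = 79.00 pbw
Sums-versus-targets review applying the batch weights above, under the basis named above (oxide sums agree with the targets given rounding of the digits):
  ZnO: 75.60·0.9980 = 75.45 pbw (target 75.45 pbw)
  SiO2: 316.3·0.6307 = 199.5 pbw (target 199.5 pbw)
  MgO: 316.3·0.3196 + 106.2·0.2185 = 124.3 pbw (target 124.3 pbw)
  Li2O: 54.37·0.3996 = 21.73 pbw (target 21.72 pbw)
  CaO: 84.30·0.5524 + 106.2·0.3054 = 79.00 pbw (target 79.00 pbw)
Auditing the glass mass value: batch Σ − ignition loss = 500.0 pbw (the targets, summed, come to 500.0 pbw; basis as stated: 500.0 pbw — any gap is answer rounding).
Total batch = Σ batch = 636.8 pbw; Σ batch·LOI gives LOI loss = 136.8 pbw; glass ÷ batch gives a yield of 78.52%.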